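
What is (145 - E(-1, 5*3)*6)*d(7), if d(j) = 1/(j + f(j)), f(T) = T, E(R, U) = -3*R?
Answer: 127/14 ≈ 9.0714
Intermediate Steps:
d(j) = 1/(2*j) (d(j) = 1/(j + j) = 1/(2*j))
(145 - E(-1, 5*3)*6)*d(7) = (145 - (-3)*(-1)*6)*((½)/7) = (145 - 1*3*6)*((½)*(⅐)) = (145 - 3*6)*(1/14) = (145 - 18)*(1/14) = 127*(1/14) = 127/14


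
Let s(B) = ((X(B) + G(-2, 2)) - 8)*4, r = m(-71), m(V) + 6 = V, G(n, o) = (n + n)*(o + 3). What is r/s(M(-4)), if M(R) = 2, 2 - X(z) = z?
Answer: 11/16 ≈ 0.68750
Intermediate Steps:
G(n, o) = 2*n*(3 + o) (G(n, o) = (2*n)*(3 + o) = 2*n*(3 + o))
X(z) = 2 - z
m(V) = -6 + V
r = -77 (r = -6 - 71 = -77)
s(B) = -104 - 4*B (s(B) = (((2 - B) + 2*(-2)*(3 + 2)) - 8)*4 = (((2 - B) + 2*(-2)*5) - 8)*4 = (((2 - B) - 20) - 8)*4 = ((-18 - B) - 8)*4 = (-26 - B)*4 = -104 - 4*B)
r/s(M(-4)) = -77/(-104 - 4*2) = -77/(-104 - 8) = -77/(-112) = -77*(-1/112) = 11/16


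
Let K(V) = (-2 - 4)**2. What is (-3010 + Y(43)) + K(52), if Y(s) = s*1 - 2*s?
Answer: -3017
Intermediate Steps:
K(V) = 36 (K(V) = (-6)**2 = 36)
Y(s) = -s (Y(s) = s - 2*s = -s)
(-3010 + Y(43)) + K(52) = (-3010 - 1*43) + 36 = (-3010 - 43) + 36 = -3053 + 36 = -3017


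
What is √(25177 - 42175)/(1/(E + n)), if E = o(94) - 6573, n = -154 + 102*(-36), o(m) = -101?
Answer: -10500*I*√16998 ≈ -1.369e+6*I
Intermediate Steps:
n = -3826 (n = -154 - 3672 = -3826)
E = -6674 (E = -101 - 6573 = -6674)
√(25177 - 42175)/(1/(E + n)) = √(25177 - 42175)/(1/(-6674 - 3826)) = √(-16998)/(1/(-10500)) = (I*√16998)/(-1/10500) = (I*√16998)*(-10500) = -10500*I*√16998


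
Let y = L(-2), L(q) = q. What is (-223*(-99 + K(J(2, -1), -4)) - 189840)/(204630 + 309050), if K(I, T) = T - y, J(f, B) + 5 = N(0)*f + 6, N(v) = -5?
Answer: -167317/513680 ≈ -0.32572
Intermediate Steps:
y = -2
J(f, B) = 1 - 5*f (J(f, B) = -5 + (-5*f + 6) = -5 + (6 - 5*f) = 1 - 5*f)
K(I, T) = 2 + T (K(I, T) = T - 1*(-2) = T + 2 = 2 + T)
(-223*(-99 + K(J(2, -1), -4)) - 189840)/(204630 + 309050) = (-223*(-99 + (2 - 4)) - 189840)/(204630 + 309050) = (-223*(-99 - 2) - 189840)/513680 = (-223*(-101) - 189840)*(1/513680) = (22523 - 189840)*(1/513680) = -167317*1/513680 = -167317/513680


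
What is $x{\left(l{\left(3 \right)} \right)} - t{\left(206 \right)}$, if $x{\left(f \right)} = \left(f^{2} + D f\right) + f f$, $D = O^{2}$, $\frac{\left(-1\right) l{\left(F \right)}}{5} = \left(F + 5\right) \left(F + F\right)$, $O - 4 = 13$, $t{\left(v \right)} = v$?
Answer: $45634$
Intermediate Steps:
$O = 17$ ($O = 4 + 13 = 17$)
$l{\left(F \right)} = - 10 F \left(5 + F\right)$ ($l{\left(F \right)} = - 5 \left(F + 5\right) \left(F + F\right) = - 5 \left(5 + F\right) 2 F = - 5 \cdot 2 F \left(5 + F\right) = - 10 F \left(5 + F\right)$)
$D = 289$ ($D = 17^{2} = 289$)
$x{\left(f \right)} = 2 f^{2} + 289 f$ ($x{\left(f \right)} = \left(f^{2} + 289 f\right) + f f = \left(f^{2} + 289 f\right) + f^{2} = 2 f^{2} + 289 f$)
$x{\left(l{\left(3 \right)} \right)} - t{\left(206 \right)} = \left(-10\right) 3 \left(5 + 3\right) \left(289 + 2 \left(\left(-10\right) 3 \left(5 + 3\right)\right)\right) - 206 = \left(-10\right) 3 \cdot 8 \left(289 + 2 \left(\left(-10\right) 3 \cdot 8\right)\right) - 206 = - 240 \left(289 + 2 \left(-240\right)\right) - 206 = - 240 \left(289 - 480\right) - 206 = \left(-240\right) \left(-191\right) - 206 = 45840 - 206 = 45634$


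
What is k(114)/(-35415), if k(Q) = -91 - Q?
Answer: 41/7083 ≈ 0.0057885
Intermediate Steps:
k(114)/(-35415) = (-91 - 1*114)/(-35415) = (-91 - 114)*(-1/35415) = -205*(-1/35415) = 41/7083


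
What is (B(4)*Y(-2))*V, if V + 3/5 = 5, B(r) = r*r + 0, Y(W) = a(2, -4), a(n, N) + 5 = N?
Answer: -3168/5 ≈ -633.60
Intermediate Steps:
a(n, N) = -5 + N
Y(W) = -9 (Y(W) = -5 - 4 = -9)
B(r) = r² (B(r) = r² + 0 = r²)
V = 22/5 (V = -⅗ + 5 = 22/5 ≈ 4.4000)
(B(4)*Y(-2))*V = (4²*(-9))*(22/5) = (16*(-9))*(22/5) = -144*22/5 = -3168/5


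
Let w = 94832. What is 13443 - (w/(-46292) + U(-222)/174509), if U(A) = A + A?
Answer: 27153526485835/2019592657 ≈ 13445.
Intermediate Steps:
U(A) = 2*A
13443 - (w/(-46292) + U(-222)/174509) = 13443 - (94832/(-46292) + (2*(-222))/174509) = 13443 - (94832*(-1/46292) - 444*1/174509) = 13443 - (-23708/11573 - 444/174509) = 13443 - 1*(-4142397784/2019592657) = 13443 + 4142397784/2019592657 = 27153526485835/2019592657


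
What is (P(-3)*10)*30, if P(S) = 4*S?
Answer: -3600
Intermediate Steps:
(P(-3)*10)*30 = ((4*(-3))*10)*30 = -12*10*30 = -120*30 = -3600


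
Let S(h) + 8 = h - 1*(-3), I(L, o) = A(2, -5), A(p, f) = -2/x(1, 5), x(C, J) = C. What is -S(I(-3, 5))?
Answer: 7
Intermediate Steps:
A(p, f) = -2 (A(p, f) = -2/1 = -2*1 = -2)
I(L, o) = -2
S(h) = -5 + h (S(h) = -8 + (h - 1*(-3)) = -8 + (h + 3) = -8 + (3 + h) = -5 + h)
-S(I(-3, 5)) = -(-5 - 2) = -1*(-7) = 7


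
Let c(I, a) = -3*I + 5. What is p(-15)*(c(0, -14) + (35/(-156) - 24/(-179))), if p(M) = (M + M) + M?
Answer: -2056485/9308 ≈ -220.94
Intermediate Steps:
c(I, a) = 5 - 3*I
p(M) = 3*M (p(M) = 2*M + M = 3*M)
p(-15)*(c(0, -14) + (35/(-156) - 24/(-179))) = (3*(-15))*((5 - 3*0) + (35/(-156) - 24/(-179))) = -45*((5 + 0) + (35*(-1/156) - 24*(-1/179))) = -45*(5 + (-35/156 + 24/179)) = -45*(5 - 2521/27924) = -45*137099/27924 = -2056485/9308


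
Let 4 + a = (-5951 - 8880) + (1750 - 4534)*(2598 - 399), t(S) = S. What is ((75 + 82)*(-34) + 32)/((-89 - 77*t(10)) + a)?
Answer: 2653/3068855 ≈ 0.00086449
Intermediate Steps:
a = -6136851 (a = -4 + ((-5951 - 8880) + (1750 - 4534)*(2598 - 399)) = -4 + (-14831 - 2784*2199) = -4 + (-14831 - 6122016) = -4 - 6136847 = -6136851)
((75 + 82)*(-34) + 32)/((-89 - 77*t(10)) + a) = ((75 + 82)*(-34) + 32)/((-89 - 77*10) - 6136851) = (157*(-34) + 32)/((-89 - 770) - 6136851) = (-5338 + 32)/(-859 - 6136851) = -5306/(-6137710) = -5306*(-1/6137710) = 2653/3068855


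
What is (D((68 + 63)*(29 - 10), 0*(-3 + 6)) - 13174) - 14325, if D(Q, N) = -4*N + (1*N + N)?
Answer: -27499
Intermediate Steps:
D(Q, N) = -2*N (D(Q, N) = -4*N + (N + N) = -4*N + 2*N = -2*N)
(D((68 + 63)*(29 - 10), 0*(-3 + 6)) - 13174) - 14325 = (-0*(-3 + 6) - 13174) - 14325 = (-0*3 - 13174) - 14325 = (-2*0 - 13174) - 14325 = (0 - 13174) - 14325 = -13174 - 14325 = -27499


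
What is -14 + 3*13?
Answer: 25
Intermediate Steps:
-14 + 3*13 = -14 + 39 = 25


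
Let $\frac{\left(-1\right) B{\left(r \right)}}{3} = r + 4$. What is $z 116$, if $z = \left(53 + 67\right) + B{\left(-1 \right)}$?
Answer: $12876$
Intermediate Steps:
$B{\left(r \right)} = -12 - 3 r$ ($B{\left(r \right)} = - 3 \left(r + 4\right) = - 3 \left(4 + r\right) = -12 - 3 r$)
$z = 111$ ($z = \left(53 + 67\right) - 9 = 120 + \left(-12 + 3\right) = 120 - 9 = 111$)
$z 116 = 111 \cdot 116 = 12876$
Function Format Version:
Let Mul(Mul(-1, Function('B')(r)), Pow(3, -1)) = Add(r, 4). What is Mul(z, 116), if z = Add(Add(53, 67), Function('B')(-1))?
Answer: 12876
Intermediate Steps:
Function('B')(r) = Add(-12, Mul(-3, r)) (Function('B')(r) = Mul(-3, Add(r, 4)) = Mul(-3, Add(4, r)) = Add(-12, Mul(-3, r)))
z = 111 (z = Add(Add(53, 67), Add(-12, Mul(-3, -1))) = Add(120, Add(-12, 3)) = Add(120, -9) = 111)
Mul(z, 116) = Mul(111, 116) = 12876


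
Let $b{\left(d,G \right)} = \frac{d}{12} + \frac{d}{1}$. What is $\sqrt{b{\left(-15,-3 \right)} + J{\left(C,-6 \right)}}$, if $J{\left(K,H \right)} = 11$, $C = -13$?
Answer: $\frac{i \sqrt{21}}{2} \approx 2.2913 i$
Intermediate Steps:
$b{\left(d,G \right)} = \frac{13 d}{12}$ ($b{\left(d,G \right)} = d \frac{1}{12} + d 1 = \frac{d}{12} + d = \frac{13 d}{12}$)
$\sqrt{b{\left(-15,-3 \right)} + J{\left(C,-6 \right)}} = \sqrt{\frac{13}{12} \left(-15\right) + 11} = \sqrt{- \frac{65}{4} + 11} = \sqrt{- \frac{21}{4}} = \frac{i \sqrt{21}}{2}$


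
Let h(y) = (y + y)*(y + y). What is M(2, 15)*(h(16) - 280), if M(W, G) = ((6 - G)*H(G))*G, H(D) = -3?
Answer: 301320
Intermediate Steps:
h(y) = 4*y² (h(y) = (2*y)*(2*y) = 4*y²)
M(W, G) = G*(-18 + 3*G) (M(W, G) = ((6 - G)*(-3))*G = (-18 + 3*G)*G = G*(-18 + 3*G))
M(2, 15)*(h(16) - 280) = (3*15*(-6 + 15))*(4*16² - 280) = (3*15*9)*(4*256 - 280) = 405*(1024 - 280) = 405*744 = 301320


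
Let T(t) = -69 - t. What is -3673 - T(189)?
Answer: -3415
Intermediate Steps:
-3673 - T(189) = -3673 - (-69 - 1*189) = -3673 - (-69 - 189) = -3673 - 1*(-258) = -3673 + 258 = -3415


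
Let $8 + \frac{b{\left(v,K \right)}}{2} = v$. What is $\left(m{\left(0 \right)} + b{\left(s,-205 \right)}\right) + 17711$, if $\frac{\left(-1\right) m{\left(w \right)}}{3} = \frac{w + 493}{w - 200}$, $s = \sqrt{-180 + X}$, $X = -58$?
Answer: $\frac{3540479}{200} + 2 i \sqrt{238} \approx 17702.0 + 30.854 i$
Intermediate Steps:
$s = i \sqrt{238}$ ($s = \sqrt{-180 - 58} = \sqrt{-238} = i \sqrt{238} \approx 15.427 i$)
$b{\left(v,K \right)} = -16 + 2 v$
$m{\left(w \right)} = - \frac{3 \left(493 + w\right)}{-200 + w}$ ($m{\left(w \right)} = - 3 \frac{w + 493}{w - 200} = - 3 \frac{493 + w}{-200 + w} = - \frac{3 \left(493 + w\right)}{-200 + w}$)
$\left(m{\left(0 \right)} + b{\left(s,-205 \right)}\right) + 17711 = \left(\frac{3 \left(-493 - 0\right)}{-200 + 0} - \left(16 - 2 i \sqrt{238}\right)\right) + 17711 = \left(\frac{3 \left(-493 + 0\right)}{-200} - \left(16 - 2 i \sqrt{238}\right)\right) + 17711 = \left(3 \left(- \frac{1}{200}\right) \left(-493\right) - \left(16 - 2 i \sqrt{238}\right)\right) + 17711 = \left(\frac{1479}{200} - \left(16 - 2 i \sqrt{238}\right)\right) + 17711 = \left(- \frac{1721}{200} + 2 i \sqrt{238}\right) + 17711 = \frac{3540479}{200} + 2 i \sqrt{238}$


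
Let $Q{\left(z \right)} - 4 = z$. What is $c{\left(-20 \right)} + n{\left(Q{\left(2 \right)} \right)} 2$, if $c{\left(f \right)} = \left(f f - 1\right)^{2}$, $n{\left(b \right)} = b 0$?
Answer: $159201$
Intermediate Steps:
$Q{\left(z \right)} = 4 + z$
$n{\left(b \right)} = 0$
$c{\left(f \right)} = \left(-1 + f^{2}\right)^{2}$ ($c{\left(f \right)} = \left(f^{2} - 1\right)^{2} = \left(-1 + f^{2}\right)^{2}$)
$c{\left(-20 \right)} + n{\left(Q{\left(2 \right)} \right)} 2 = \left(-1 + \left(-20\right)^{2}\right)^{2} + 0 \cdot 2 = \left(-1 + 400\right)^{2} + 0 = 399^{2} + 0 = 159201 + 0 = 159201$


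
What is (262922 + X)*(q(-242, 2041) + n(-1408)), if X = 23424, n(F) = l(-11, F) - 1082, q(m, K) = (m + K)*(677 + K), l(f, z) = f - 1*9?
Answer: 1399825328680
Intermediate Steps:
l(f, z) = -9 + f (l(f, z) = f - 9 = -9 + f)
q(m, K) = (677 + K)*(K + m) (q(m, K) = (K + m)*(677 + K) = (677 + K)*(K + m))
n(F) = -1102 (n(F) = (-9 - 11) - 1082 = -20 - 1082 = -1102)
(262922 + X)*(q(-242, 2041) + n(-1408)) = (262922 + 23424)*((2041**2 + 677*2041 + 677*(-242) + 2041*(-242)) - 1102) = 286346*((4165681 + 1381757 - 163834 - 493922) - 1102) = 286346*(4889682 - 1102) = 286346*4888580 = 1399825328680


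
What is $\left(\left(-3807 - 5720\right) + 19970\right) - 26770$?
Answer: $-16327$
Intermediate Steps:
$\left(\left(-3807 - 5720\right) + 19970\right) - 26770 = \left(-9527 + 19970\right) - 26770 = 10443 - 26770 = -16327$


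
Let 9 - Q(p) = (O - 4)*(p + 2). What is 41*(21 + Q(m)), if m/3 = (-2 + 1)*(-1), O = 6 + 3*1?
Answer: 205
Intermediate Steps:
O = 9 (O = 6 + 3 = 9)
m = 3 (m = 3*((-2 + 1)*(-1)) = 3*(-1*(-1)) = 3*1 = 3)
Q(p) = -1 - 5*p (Q(p) = 9 - (9 - 4)*(p + 2) = 9 - 5*(2 + p) = 9 - (10 + 5*p) = 9 + (-10 - 5*p) = -1 - 5*p)
41*(21 + Q(m)) = 41*(21 + (-1 - 5*3)) = 41*(21 + (-1 - 15)) = 41*(21 - 16) = 41*5 = 205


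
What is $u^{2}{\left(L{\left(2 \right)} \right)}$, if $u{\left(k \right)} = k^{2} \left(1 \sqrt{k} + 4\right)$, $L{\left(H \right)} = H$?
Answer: $288 + 128 \sqrt{2} \approx 469.02$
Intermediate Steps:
$u{\left(k \right)} = k^{2} \left(4 + \sqrt{k}\right)$ ($u{\left(k \right)} = k^{2} \left(\sqrt{k} + 4\right) = k^{2} \left(4 + \sqrt{k}\right)$)
$u^{2}{\left(L{\left(2 \right)} \right)} = \left(2^{\frac{5}{2}} + 4 \cdot 2^{2}\right)^{2} = \left(4 \sqrt{2} + 4 \cdot 4\right)^{2} = \left(4 \sqrt{2} + 16\right)^{2} = \left(16 + 4 \sqrt{2}\right)^{2}$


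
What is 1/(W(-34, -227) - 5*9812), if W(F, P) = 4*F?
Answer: -1/49196 ≈ -2.0327e-5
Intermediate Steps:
1/(W(-34, -227) - 5*9812) = 1/(4*(-34) - 5*9812) = 1/(-136 - 49060) = 1/(-49196) = -1/49196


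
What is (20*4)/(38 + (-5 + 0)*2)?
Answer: 20/7 ≈ 2.8571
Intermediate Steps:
(20*4)/(38 + (-5 + 0)*2) = 80/(38 - 5*2) = 80/(38 - 10) = 80/28 = 80*(1/28) = 20/7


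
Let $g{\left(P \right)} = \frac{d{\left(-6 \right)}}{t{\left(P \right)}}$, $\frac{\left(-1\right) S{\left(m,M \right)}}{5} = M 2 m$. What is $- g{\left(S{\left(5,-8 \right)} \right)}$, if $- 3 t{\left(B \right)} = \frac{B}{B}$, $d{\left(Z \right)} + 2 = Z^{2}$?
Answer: $102$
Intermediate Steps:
$d{\left(Z \right)} = -2 + Z^{2}$
$t{\left(B \right)} = - \frac{1}{3}$ ($t{\left(B \right)} = - \frac{B \frac{1}{B}}{3} = \left(- \frac{1}{3}\right) 1 = - \frac{1}{3}$)
$S{\left(m,M \right)} = - 10 M m$ ($S{\left(m,M \right)} = - 5 M 2 m = - 5 \cdot 2 M m = - 10 M m$)
$g{\left(P \right)} = -102$ ($g{\left(P \right)} = \frac{-2 + \left(-6\right)^{2}}{- \frac{1}{3}} = \left(-2 + 36\right) \left(-3\right) = 34 \left(-3\right) = -102$)
$- g{\left(S{\left(5,-8 \right)} \right)} = \left(-1\right) \left(-102\right) = 102$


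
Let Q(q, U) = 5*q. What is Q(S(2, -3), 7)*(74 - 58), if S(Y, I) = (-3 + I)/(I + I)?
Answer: 80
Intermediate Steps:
S(Y, I) = (-3 + I)/(2*I) (S(Y, I) = (-3 + I)/((2*I)) = (-3 + I)*(1/(2*I)) = (-3 + I)/(2*I))
Q(S(2, -3), 7)*(74 - 58) = (5*((½)*(-3 - 3)/(-3)))*(74 - 58) = (5*((½)*(-⅓)*(-6)))*16 = (5*1)*16 = 5*16 = 80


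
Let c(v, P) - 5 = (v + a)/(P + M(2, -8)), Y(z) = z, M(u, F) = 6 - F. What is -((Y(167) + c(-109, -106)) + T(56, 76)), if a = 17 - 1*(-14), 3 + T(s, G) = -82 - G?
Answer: -545/46 ≈ -11.848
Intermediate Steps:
T(s, G) = -85 - G (T(s, G) = -3 + (-82 - G) = -85 - G)
a = 31 (a = 17 + 14 = 31)
c(v, P) = 5 + (31 + v)/(14 + P) (c(v, P) = 5 + (v + 31)/(P + (6 - 1*(-8))) = 5 + (31 + v)/(P + (6 + 8)) = 5 + (31 + v)/(P + 14) = 5 + (31 + v)/(14 + P))
-((Y(167) + c(-109, -106)) + T(56, 76)) = -((167 + (101 - 109 + 5*(-106))/(14 - 106)) + (-85 - 1*76)) = -((167 + (101 - 109 - 530)/(-92)) + (-85 - 76)) = -((167 - 1/92*(-538)) - 161) = -((167 + 269/46) - 161) = -(7951/46 - 161) = -1*545/46 = -545/46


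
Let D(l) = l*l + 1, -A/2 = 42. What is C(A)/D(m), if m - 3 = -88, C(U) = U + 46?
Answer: -19/3613 ≈ -0.0052588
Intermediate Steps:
A = -84 (A = -2*42 = -84)
C(U) = 46 + U
m = -85 (m = 3 - 88 = -85)
D(l) = 1 + l² (D(l) = l² + 1 = 1 + l²)
C(A)/D(m) = (46 - 84)/(1 + (-85)²) = -38/(1 + 7225) = -38/7226 = -38*1/7226 = -19/3613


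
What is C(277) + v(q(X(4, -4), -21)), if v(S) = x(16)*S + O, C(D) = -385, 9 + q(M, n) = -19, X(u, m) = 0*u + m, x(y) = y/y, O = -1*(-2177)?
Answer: 1764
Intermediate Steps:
O = 2177
x(y) = 1
X(u, m) = m (X(u, m) = 0 + m = m)
q(M, n) = -28 (q(M, n) = -9 - 19 = -28)
v(S) = 2177 + S (v(S) = 1*S + 2177 = S + 2177 = 2177 + S)
C(277) + v(q(X(4, -4), -21)) = -385 + (2177 - 28) = -385 + 2149 = 1764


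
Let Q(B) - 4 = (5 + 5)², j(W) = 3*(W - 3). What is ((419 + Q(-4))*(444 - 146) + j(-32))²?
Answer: 24257751001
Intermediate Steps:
j(W) = -9 + 3*W (j(W) = 3*(-3 + W) = -9 + 3*W)
Q(B) = 104 (Q(B) = 4 + (5 + 5)² = 4 + 10² = 4 + 100 = 104)
((419 + Q(-4))*(444 - 146) + j(-32))² = ((419 + 104)*(444 - 146) + (-9 + 3*(-32)))² = (523*298 + (-9 - 96))² = (155854 - 105)² = 155749² = 24257751001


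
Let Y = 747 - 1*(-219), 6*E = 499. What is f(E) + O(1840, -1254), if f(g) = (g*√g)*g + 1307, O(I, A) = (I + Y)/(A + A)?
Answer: 1637575/1254 + 249001*√2994/216 ≈ 64383.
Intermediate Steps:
E = 499/6 (E = (⅙)*499 = 499/6 ≈ 83.167)
Y = 966 (Y = 747 + 219 = 966)
O(I, A) = (966 + I)/(2*A) (O(I, A) = (I + 966)/(A + A) = (966 + I)/((2*A)) = (966 + I)*(1/(2*A)) = (966 + I)/(2*A))
f(g) = 1307 + g^(5/2) (f(g) = g^(3/2)*g + 1307 = g^(5/2) + 1307 = 1307 + g^(5/2))
f(E) + O(1840, -1254) = (1307 + (499/6)^(5/2)) + (½)*(966 + 1840)/(-1254) = (1307 + 249001*√2994/216) + (½)*(-1/1254)*2806 = (1307 + 249001*√2994/216) - 1403/1254 = 1637575/1254 + 249001*√2994/216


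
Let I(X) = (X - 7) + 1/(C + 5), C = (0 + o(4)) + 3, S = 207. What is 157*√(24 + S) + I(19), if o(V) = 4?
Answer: 145/12 + 157*√231 ≈ 2398.3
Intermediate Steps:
C = 7 (C = (0 + 4) + 3 = 4 + 3 = 7)
I(X) = -83/12 + X (I(X) = (X - 7) + 1/(7 + 5) = (-7 + X) + 1/12 = -83/12 + X)
157*√(24 + S) + I(19) = 157*√(24 + 207) + (-83/12 + 19) = 157*√231 + 145/12 = 145/12 + 157*√231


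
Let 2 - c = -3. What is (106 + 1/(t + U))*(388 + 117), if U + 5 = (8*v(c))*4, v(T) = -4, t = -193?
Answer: 17450275/326 ≈ 53528.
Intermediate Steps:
c = 5 (c = 2 - 1*(-3) = 2 + 3 = 5)
U = -133 (U = -5 + (8*(-4))*4 = -5 - 32*4 = -5 - 128 = -133)
(106 + 1/(t + U))*(388 + 117) = (106 + 1/(-193 - 133))*(388 + 117) = (106 + 1/(-326))*505 = (106 - 1/326)*505 = (34555/326)*505 = 17450275/326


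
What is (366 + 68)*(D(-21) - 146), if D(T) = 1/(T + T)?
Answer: -190123/3 ≈ -63374.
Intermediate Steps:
D(T) = 1/(2*T)
(366 + 68)*(D(-21) - 146) = (366 + 68)*((½)/(-21) - 146) = 434*((½)*(-1/21) - 146) = 434*(-1/42 - 146) = 434*(-6133/42) = -190123/3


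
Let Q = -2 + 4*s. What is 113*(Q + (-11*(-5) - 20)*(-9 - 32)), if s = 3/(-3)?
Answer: -162833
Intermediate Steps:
s = -1 (s = 3*(-1/3) = -1)
Q = -6 (Q = -2 + 4*(-1) = -2 - 4 = -6)
113*(Q + (-11*(-5) - 20)*(-9 - 32)) = 113*(-6 + (-11*(-5) - 20)*(-9 - 32)) = 113*(-6 + (55 - 20)*(-41)) = 113*(-6 + 35*(-41)) = 113*(-6 - 1435) = 113*(-1441) = -162833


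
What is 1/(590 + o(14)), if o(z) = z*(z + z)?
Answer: 1/982 ≈ 0.0010183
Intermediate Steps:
o(z) = 2*z² (o(z) = z*(2*z) = 2*z²)
1/(590 + o(14)) = 1/(590 + 2*14²) = 1/(590 + 2*196) = 1/(590 + 392) = 1/982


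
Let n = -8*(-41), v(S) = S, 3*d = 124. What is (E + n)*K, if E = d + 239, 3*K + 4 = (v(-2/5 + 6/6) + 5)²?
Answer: 5548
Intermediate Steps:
d = 124/3 (d = (⅓)*124 = 124/3 ≈ 41.333)
n = 328
K = 228/25 (K = -4/3 + ((-2/5 + 6/6) + 5)²/3 = -4/3 + ((-2*⅕ + 6*(⅙)) + 5)²/3 = -4/3 + ((-⅖ + 1) + 5)²/3 = -4/3 + (⅗ + 5)²/3 = -4/3 + (28/5)²/3 = -4/3 + (⅓)*(784/25) = -4/3 + 784/75 = 228/25 ≈ 9.1200)
E = 841/3 (E = 124/3 + 239 = 841/3 ≈ 280.33)
(E + n)*K = (841/3 + 328)*(228/25) = (1825/3)*(228/25) = 5548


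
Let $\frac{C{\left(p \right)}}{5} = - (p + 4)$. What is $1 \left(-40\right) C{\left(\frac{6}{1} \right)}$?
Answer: $2000$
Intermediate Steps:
$C{\left(p \right)} = -20 - 5 p$ ($C{\left(p \right)} = 5 \left(- (p + 4)\right) = 5 \left(- (4 + p)\right) = 5 \left(-4 - p\right) = -20 - 5 p$)
$1 \left(-40\right) C{\left(\frac{6}{1} \right)} = 1 \left(-40\right) \left(-20 - 5 \cdot \frac{6}{1}\right) = - 40 \left(-20 - 5 \cdot 6 \cdot 1\right) = - 40 \left(-20 - 30\right) = \left(-40\right) \left(-50\right) = 2000$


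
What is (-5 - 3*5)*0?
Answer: 0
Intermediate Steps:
(-5 - 3*5)*0 = (-5 - 15)*0 = -20*0 = 0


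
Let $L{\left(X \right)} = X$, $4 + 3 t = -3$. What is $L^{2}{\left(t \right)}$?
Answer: $\frac{49}{9} \approx 5.4444$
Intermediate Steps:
$t = - \frac{7}{3}$ ($t = - \frac{4}{3} + \frac{1}{3} \left(-3\right) = - \frac{4}{3} - 1 = - \frac{7}{3} \approx -2.3333$)
$L^{2}{\left(t \right)} = \left(- \frac{7}{3}\right)^{2} = \frac{49}{9}$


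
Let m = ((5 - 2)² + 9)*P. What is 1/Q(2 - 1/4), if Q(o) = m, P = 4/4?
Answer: 1/18 ≈ 0.055556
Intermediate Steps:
P = 1 (P = 4*(¼) = 1)
m = 18 (m = ((5 - 2)² + 9)*1 = (3² + 9)*1 = (9 + 9)*1 = 18*1 = 18)
Q(o) = 18
1/Q(2 - 1/4) = 1/18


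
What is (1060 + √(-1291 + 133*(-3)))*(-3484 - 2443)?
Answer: -6282620 - 77051*I*√10 ≈ -6.2826e+6 - 2.4366e+5*I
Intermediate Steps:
(1060 + √(-1291 + 133*(-3)))*(-3484 - 2443) = (1060 + √(-1291 - 399))*(-5927) = (1060 + √(-1690))*(-5927) = (1060 + 13*I*√10)*(-5927) = -6282620 - 77051*I*√10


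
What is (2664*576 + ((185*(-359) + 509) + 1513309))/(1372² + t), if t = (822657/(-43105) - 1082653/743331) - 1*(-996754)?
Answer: 95542843684803585/92250616574457158 ≈ 1.0357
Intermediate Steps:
t = 31936618576969238/32041282755 (t = (822657*(-1/43105) - 1082653*1/743331) + 996754 = (-822657/43105 - 1082653/743331) + 996754 = -658174208032/32041282755 + 996754 = 31936618576969238/32041282755 ≈ 9.9673e+5)
(2664*576 + ((185*(-359) + 509) + 1513309))/(1372² + t) = (2664*576 + ((185*(-359) + 509) + 1513309))/(1372² + 31936618576969238/32041282755) = (1534464 + ((-66415 + 509) + 1513309))/(1882384 + 31936618576969238/32041282755) = (1534464 + (-65906 + 1513309))/(92250616574457158/32041282755) = (1534464 + 1447403)*(32041282755/92250616574457158) = 2981867*(32041282755/92250616574457158) = 95542843684803585/92250616574457158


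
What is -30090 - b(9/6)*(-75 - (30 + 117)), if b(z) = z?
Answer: -29757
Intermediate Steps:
-30090 - b(9/6)*(-75 - (30 + 117)) = -30090 - 9/6*(-75 - (30 + 117)) = -30090 - 9*(⅙)*(-75 - 1*147) = -30090 - 3*(-75 - 147)/2 = -30090 - 3*(-222)/2 = -30090 - 1*(-333) = -30090 + 333 = -29757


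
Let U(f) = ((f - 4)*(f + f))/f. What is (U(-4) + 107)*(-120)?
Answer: -10920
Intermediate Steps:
U(f) = -8 + 2*f (U(f) = ((-4 + f)*(2*f))/f = (2*f*(-4 + f))/f = -8 + 2*f)
(U(-4) + 107)*(-120) = ((-8 + 2*(-4)) + 107)*(-120) = ((-8 - 8) + 107)*(-120) = (-16 + 107)*(-120) = 91*(-120) = -10920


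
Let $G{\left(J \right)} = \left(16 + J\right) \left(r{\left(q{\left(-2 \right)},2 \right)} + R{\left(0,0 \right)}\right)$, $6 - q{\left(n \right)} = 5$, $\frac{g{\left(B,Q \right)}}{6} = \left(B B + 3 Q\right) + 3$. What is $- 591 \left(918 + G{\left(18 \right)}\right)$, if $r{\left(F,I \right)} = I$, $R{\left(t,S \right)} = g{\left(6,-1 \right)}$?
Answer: $-4923030$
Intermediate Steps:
$g{\left(B,Q \right)} = 18 + 6 B^{2} + 18 Q$ ($g{\left(B,Q \right)} = 6 \left(\left(B B + 3 Q\right) + 3\right) = 6 \left(\left(B^{2} + 3 Q\right) + 3\right) = 6 \left(3 + B^{2} + 3 Q\right) = 18 + 6 B^{2} + 18 Q$)
$R{\left(t,S \right)} = 216$ ($R{\left(t,S \right)} = 18 + 6 \cdot 6^{2} + 18 \left(-1\right) = 18 + 6 \cdot 36 - 18 = 18 + 216 - 18 = 216$)
$q{\left(n \right)} = 1$ ($q{\left(n \right)} = 6 - 5 = 1$)
$G{\left(J \right)} = 3488 + 218 J$ ($G{\left(J \right)} = \left(16 + J\right) \left(2 + 216\right) = \left(16 + J\right) 218 = 3488 + 218 J$)
$- 591 \left(918 + G{\left(18 \right)}\right) = - 591 \left(918 + \left(3488 + 218 \cdot 18\right)\right) = - 591 \left(918 + \left(3488 + 3924\right)\right) = - 591 \left(918 + 7412\right) = \left(-591\right) 8330 = -4923030$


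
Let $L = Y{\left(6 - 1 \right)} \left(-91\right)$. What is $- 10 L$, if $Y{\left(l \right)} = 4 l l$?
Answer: $91000$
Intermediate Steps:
$Y{\left(l \right)} = 4 l^{2}$
$L = -9100$ ($L = 4 \left(6 - 1\right)^{2} \left(-91\right) = 4 \cdot 5^{2} \left(-91\right) = 4 \cdot 25 \left(-91\right) = 100 \left(-91\right) = -9100$)
$- 10 L = \left(-10\right) \left(-9100\right) = 91000$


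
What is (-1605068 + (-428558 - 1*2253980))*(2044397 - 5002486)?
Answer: 12683120144934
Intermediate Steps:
(-1605068 + (-428558 - 1*2253980))*(2044397 - 5002486) = (-1605068 + (-428558 - 2253980))*(-2958089) = (-1605068 - 2682538)*(-2958089) = -4287606*(-2958089) = 12683120144934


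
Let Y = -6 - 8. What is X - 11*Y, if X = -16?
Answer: 138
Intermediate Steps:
Y = -14
X - 11*Y = -16 - 11*(-14) = -16 + 154 = 138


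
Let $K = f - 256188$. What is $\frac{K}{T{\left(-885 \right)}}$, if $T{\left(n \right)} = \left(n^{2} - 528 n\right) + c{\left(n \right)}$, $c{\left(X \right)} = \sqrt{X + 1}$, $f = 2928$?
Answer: $- \frac{316702896300}{1563762755909} + \frac{506520 i \sqrt{221}}{1563762755909} \approx -0.20253 + 4.8153 \cdot 10^{-6} i$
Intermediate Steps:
$c{\left(X \right)} = \sqrt{1 + X}$
$K = -253260$ ($K = 2928 - 256188 = -253260$)
$T{\left(n \right)} = n^{2} + \sqrt{1 + n} - 528 n$ ($T{\left(n \right)} = \left(n^{2} - 528 n\right) + \sqrt{1 + n} = n^{2} + \sqrt{1 + n} - 528 n$)
$\frac{K}{T{\left(-885 \right)}} = - \frac{253260}{\left(-885\right)^{2} + \sqrt{1 - 885} - -467280} = - \frac{253260}{783225 + \sqrt{-884} + 467280} = - \frac{253260}{783225 + 2 i \sqrt{221} + 467280} = - \frac{253260}{1250505 + 2 i \sqrt{221}}$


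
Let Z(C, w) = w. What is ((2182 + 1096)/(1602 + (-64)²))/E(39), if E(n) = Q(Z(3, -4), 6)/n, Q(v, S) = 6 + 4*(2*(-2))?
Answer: -5811/2590 ≈ -2.2436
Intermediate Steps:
Q(v, S) = -10 (Q(v, S) = 6 + 4*(-4) = 6 - 16 = -10)
E(n) = -10/n
((2182 + 1096)/(1602 + (-64)²))/E(39) = ((2182 + 1096)/(1602 + (-64)²))/((-10/39)) = (3278/(1602 + 4096))/((-10*1/39)) = (3278/5698)/(-10/39) = (3278*(1/5698))*(-39/10) = (149/259)*(-39/10) = -5811/2590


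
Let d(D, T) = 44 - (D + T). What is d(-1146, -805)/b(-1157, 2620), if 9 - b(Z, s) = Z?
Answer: 1995/1166 ≈ 1.7110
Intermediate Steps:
b(Z, s) = 9 - Z
d(D, T) = 44 - D - T (d(D, T) = 44 + (-D - T) = 44 - D - T)
d(-1146, -805)/b(-1157, 2620) = (44 - 1*(-1146) - 1*(-805))/(9 - 1*(-1157)) = (44 + 1146 + 805)/(9 + 1157) = 1995/1166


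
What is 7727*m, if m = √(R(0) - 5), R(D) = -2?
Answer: 7727*I*√7 ≈ 20444.0*I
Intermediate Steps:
m = I*√7 (m = √(-2 - 5) = √(-7) = I*√7 ≈ 2.6458*I)
7727*m = 7727*(I*√7) = 7727*I*√7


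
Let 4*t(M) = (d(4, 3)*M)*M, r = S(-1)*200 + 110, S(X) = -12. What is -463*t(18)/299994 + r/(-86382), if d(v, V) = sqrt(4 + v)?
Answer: 1145/43191 - 12501*sqrt(2)/49999 ≈ -0.32708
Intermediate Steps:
r = -2290 (r = -12*200 + 110 = -2400 + 110 = -2290)
t(M) = sqrt(2)*M**2/2 (t(M) = ((sqrt(4 + 4)*M)*M)/4 = ((sqrt(8)*M)*M)/4 = (((2*sqrt(2))*M)*M)/4 = ((2*M*sqrt(2))*M)/4 = (2*sqrt(2)*M**2)/4 = sqrt(2)*M**2/2)
-463*t(18)/299994 + r/(-86382) = -463*sqrt(2)*18**2/2/299994 - 2290/(-86382) = -463*sqrt(2)*324/2*(1/299994) - 2290*(-1/86382) = -75006*sqrt(2)*(1/299994) + 1145/43191 = -12501*sqrt(2)/49999 + 1145/43191 = 1145/43191 - 12501*sqrt(2)/49999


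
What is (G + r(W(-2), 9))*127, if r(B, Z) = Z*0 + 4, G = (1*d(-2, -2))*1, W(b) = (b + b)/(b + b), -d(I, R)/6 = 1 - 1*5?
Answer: 3556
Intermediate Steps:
d(I, R) = 24 (d(I, R) = -6*(1 - 1*5) = -6*(1 - 5) = -6*(-4) = 24)
W(b) = 1 (W(b) = (2*b)/((2*b)) = (2*b)*(1/(2*b)) = 1)
G = 24 (G = (1*24)*1 = 24*1 = 24)
r(B, Z) = 4 (r(B, Z) = 0 + 4 = 4)
(G + r(W(-2), 9))*127 = (24 + 4)*127 = 28*127 = 3556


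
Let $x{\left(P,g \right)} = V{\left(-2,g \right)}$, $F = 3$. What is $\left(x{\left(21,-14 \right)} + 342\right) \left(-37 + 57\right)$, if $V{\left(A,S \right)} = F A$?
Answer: $6720$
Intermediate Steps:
$V{\left(A,S \right)} = 3 A$
$x{\left(P,g \right)} = -6$ ($x{\left(P,g \right)} = 3 \left(-2\right) = -6$)
$\left(x{\left(21,-14 \right)} + 342\right) \left(-37 + 57\right) = \left(-6 + 342\right) \left(-37 + 57\right) = 336 \cdot 20 = 6720$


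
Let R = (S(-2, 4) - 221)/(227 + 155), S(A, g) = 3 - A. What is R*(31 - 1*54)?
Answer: 2484/191 ≈ 13.005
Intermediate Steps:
R = -108/191 (R = ((3 - 1*(-2)) - 221)/(227 + 155) = ((3 + 2) - 221)/382 = (5 - 221)*(1/382) = -216*1/382 = -108/191 ≈ -0.56544)
R*(31 - 1*54) = -108*(31 - 1*54)/191 = -108*(31 - 54)/191 = -108/191*(-23) = 2484/191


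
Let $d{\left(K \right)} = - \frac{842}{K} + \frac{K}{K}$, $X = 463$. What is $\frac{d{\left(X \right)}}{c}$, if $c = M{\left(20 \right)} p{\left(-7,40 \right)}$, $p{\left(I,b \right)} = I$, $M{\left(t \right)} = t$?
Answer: $\frac{379}{64820} \approx 0.005847$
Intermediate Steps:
$d{\left(K \right)} = 1 - \frac{842}{K}$ ($d{\left(K \right)} = - \frac{842}{K} + 1 = 1 - \frac{842}{K}$)
$c = -140$ ($c = 20 \left(-7\right) = -140$)
$\frac{d{\left(X \right)}}{c} = \frac{\frac{1}{463} \left(-842 + 463\right)}{-140} = \frac{1}{463} \left(-379\right) \left(- \frac{1}{140}\right) = \left(- \frac{379}{463}\right) \left(- \frac{1}{140}\right) = \frac{379}{64820}$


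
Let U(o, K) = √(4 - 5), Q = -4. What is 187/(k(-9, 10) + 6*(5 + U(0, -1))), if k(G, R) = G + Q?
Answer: 3179/325 - 1122*I/325 ≈ 9.7815 - 3.4523*I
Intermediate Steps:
k(G, R) = -4 + G (k(G, R) = G - 4 = -4 + G)
U(o, K) = I (U(o, K) = √(-1) = I)
187/(k(-9, 10) + 6*(5 + U(0, -1))) = 187/((-4 - 9) + 6*(5 + I)) = 187/(-13 + (30 + 6*I)) = 187/(17 + 6*I) = ((17 - 6*I)/325)*187 = 187*(17 - 6*I)/325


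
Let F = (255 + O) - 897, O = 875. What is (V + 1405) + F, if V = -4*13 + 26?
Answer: 1612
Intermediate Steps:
V = -26 (V = -52 + 26 = -26)
F = 233 (F = (255 + 875) - 897 = 1130 - 897 = 233)
(V + 1405) + F = (-26 + 1405) + 233 = 1379 + 233 = 1612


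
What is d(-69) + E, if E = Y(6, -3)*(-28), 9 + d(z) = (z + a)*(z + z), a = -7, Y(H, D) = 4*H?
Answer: 9807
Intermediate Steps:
d(z) = -9 + 2*z*(-7 + z) (d(z) = -9 + (z - 7)*(z + z) = -9 + (-7 + z)*(2*z) = -9 + 2*z*(-7 + z))
E = -672 (E = (4*6)*(-28) = 24*(-28) = -672)
d(-69) + E = (-9 - 14*(-69) + 2*(-69)²) - 672 = (-9 + 966 + 2*4761) - 672 = (-9 + 966 + 9522) - 672 = 10479 - 672 = 9807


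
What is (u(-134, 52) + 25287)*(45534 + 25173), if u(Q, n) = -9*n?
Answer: 1754877033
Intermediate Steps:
(u(-134, 52) + 25287)*(45534 + 25173) = (-9*52 + 25287)*(45534 + 25173) = (-468 + 25287)*70707 = 24819*70707 = 1754877033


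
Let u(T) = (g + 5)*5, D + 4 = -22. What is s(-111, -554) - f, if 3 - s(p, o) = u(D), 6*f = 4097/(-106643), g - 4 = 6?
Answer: -46065679/639858 ≈ -71.994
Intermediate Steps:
D = -26 (D = -4 - 22 = -26)
g = 10 (g = 4 + 6 = 10)
u(T) = 75 (u(T) = (10 + 5)*5 = 15*5 = 75)
f = -4097/639858 (f = (4097/(-106643))/6 = (4097*(-1/106643))/6 = (⅙)*(-4097/106643) = -4097/639858 ≈ -0.0064030)
s(p, o) = -72 (s(p, o) = 3 - 1*75 = 3 - 75 = -72)
s(-111, -554) - f = -72 - 1*(-4097/639858) = -72 + 4097/639858 = -46065679/639858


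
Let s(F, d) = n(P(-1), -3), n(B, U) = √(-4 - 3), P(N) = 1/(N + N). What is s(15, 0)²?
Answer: -7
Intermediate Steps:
P(N) = 1/(2*N)
n(B, U) = I*√7 (n(B, U) = √(-7) = I*√7)
s(F, d) = I*√7
s(15, 0)² = (I*√7)² = -7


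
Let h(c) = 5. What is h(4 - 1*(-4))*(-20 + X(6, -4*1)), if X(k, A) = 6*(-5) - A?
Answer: -230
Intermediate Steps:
X(k, A) = -30 - A
h(4 - 1*(-4))*(-20 + X(6, -4*1)) = 5*(-20 + (-30 - (-4))) = 5*(-20 + (-30 - 1*(-4))) = 5*(-20 + (-30 + 4)) = 5*(-20 - 26) = 5*(-46) = -230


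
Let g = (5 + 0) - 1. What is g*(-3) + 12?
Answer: 0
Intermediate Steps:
g = 4 (g = 5 - 1 = 4)
g*(-3) + 12 = 4*(-3) + 12 = -12 + 12 = 0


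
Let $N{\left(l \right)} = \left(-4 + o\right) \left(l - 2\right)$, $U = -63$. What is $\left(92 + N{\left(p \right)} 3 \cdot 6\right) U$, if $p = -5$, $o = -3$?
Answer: $-61362$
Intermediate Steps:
$N{\left(l \right)} = 14 - 7 l$ ($N{\left(l \right)} = \left(-4 - 3\right) \left(l - 2\right) = - 7 \left(-2 + l\right) = 14 - 7 l$)
$\left(92 + N{\left(p \right)} 3 \cdot 6\right) U = \left(92 + \left(14 - -35\right) 3 \cdot 6\right) \left(-63\right) = \left(92 + \left(14 + 35\right) 3 \cdot 6\right) \left(-63\right) = \left(92 + 49 \cdot 3 \cdot 6\right) \left(-63\right) = \left(92 + 147 \cdot 6\right) \left(-63\right) = \left(92 + 882\right) \left(-63\right) = 974 \left(-63\right) = -61362$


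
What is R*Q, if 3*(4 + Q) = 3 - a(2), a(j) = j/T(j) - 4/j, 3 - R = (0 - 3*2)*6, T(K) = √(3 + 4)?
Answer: -91 - 26*√7/7 ≈ -100.83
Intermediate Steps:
T(K) = √7
R = 39 (R = 3 - (0 - 3*2)*6 = 3 - (0 - 6)*6 = 3 - (-6)*6 = 3 - 1*(-36) = 3 + 36 = 39)
a(j) = -4/j + j*√7/7 (a(j) = j/(√7) - 4/j = j*(√7/7) - 4/j = j*√7/7 - 4/j = -4/j + j*√7/7)
Q = -7/3 - 2*√7/21 (Q = -4 + (3 - (-4/2 + (⅐)*2*√7))/3 = -4 + (3 - (-4*½ + 2*√7/7))/3 = -4 + (3 - (-2 + 2*√7/7))/3 = -4 + (3 + (2 - 2*√7/7))/3 = -4 + (5 - 2*√7/7)/3 = -4 + (5/3 - 2*√7/21) = -7/3 - 2*√7/21 ≈ -2.5853)
R*Q = 39*(-7/3 - 2*√7/21) = -91 - 26*√7/7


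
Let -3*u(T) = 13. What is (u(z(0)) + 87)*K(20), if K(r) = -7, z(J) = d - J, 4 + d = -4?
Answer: -1736/3 ≈ -578.67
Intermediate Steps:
d = -8 (d = -4 - 4 = -8)
z(J) = -8 - J
u(T) = -13/3 (u(T) = -1/3*13 = -13/3)
(u(z(0)) + 87)*K(20) = (-13/3 + 87)*(-7) = (248/3)*(-7) = -1736/3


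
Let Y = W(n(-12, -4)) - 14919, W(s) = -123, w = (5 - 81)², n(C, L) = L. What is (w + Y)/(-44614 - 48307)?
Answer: 9266/92921 ≈ 0.099719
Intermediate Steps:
w = 5776 (w = (-76)² = 5776)
Y = -15042 (Y = -123 - 14919 = -15042)
(w + Y)/(-44614 - 48307) = (5776 - 15042)/(-44614 - 48307) = -9266/(-92921) = -9266*(-1/92921) = 9266/92921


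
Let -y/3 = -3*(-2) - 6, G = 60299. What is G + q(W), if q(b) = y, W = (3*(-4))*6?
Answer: 60299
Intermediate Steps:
W = -72 (W = -12*6 = -72)
y = 0 (y = -3*(-3*(-2) - 6) = -3*(6 - 6) = -3*0 = 0)
q(b) = 0
G + q(W) = 60299 + 0 = 60299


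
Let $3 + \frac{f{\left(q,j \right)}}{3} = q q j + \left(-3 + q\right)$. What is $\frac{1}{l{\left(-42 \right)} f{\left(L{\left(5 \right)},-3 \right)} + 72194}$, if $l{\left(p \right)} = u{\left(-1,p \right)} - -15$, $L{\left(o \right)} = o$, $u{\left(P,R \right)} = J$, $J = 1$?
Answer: $\frac{1}{68546} \approx 1.4589 \cdot 10^{-5}$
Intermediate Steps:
$u{\left(P,R \right)} = 1$
$l{\left(p \right)} = 16$ ($l{\left(p \right)} = 1 - -15 = 1 + 15 = 16$)
$f{\left(q,j \right)} = -18 + 3 q + 3 j q^{2}$ ($f{\left(q,j \right)} = -9 + 3 \left(q q j + \left(-3 + q\right)\right) = -9 + 3 \left(q^{2} j + \left(-3 + q\right)\right) = -9 + 3 \left(j q^{2} + \left(-3 + q\right)\right) = -9 + 3 \left(-3 + q + j q^{2}\right) = -9 + \left(-9 + 3 q + 3 j q^{2}\right) = -18 + 3 q + 3 j q^{2}$)
$\frac{1}{l{\left(-42 \right)} f{\left(L{\left(5 \right)},-3 \right)} + 72194} = \frac{1}{16 \left(-18 + 3 \cdot 5 + 3 \left(-3\right) 5^{2}\right) + 72194} = \frac{1}{16 \left(-18 + 15 + 3 \left(-3\right) 25\right) + 72194} = \frac{1}{16 \left(-18 + 15 - 225\right) + 72194} = \frac{1}{16 \left(-228\right) + 72194} = \frac{1}{-3648 + 72194} = \frac{1}{68546}$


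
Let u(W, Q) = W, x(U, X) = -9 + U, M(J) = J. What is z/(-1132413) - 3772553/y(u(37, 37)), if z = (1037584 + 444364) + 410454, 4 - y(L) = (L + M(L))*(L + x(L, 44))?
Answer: 1420997725459/1814125626 ≈ 783.30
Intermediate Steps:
y(L) = 4 - 2*L*(-9 + 2*L) (y(L) = 4 - (L + L)*(L + (-9 + L)) = 4 - 2*L*(-9 + 2*L))
z = 1892402 (z = 1481948 + 410454 = 1892402)
z/(-1132413) - 3772553/y(u(37, 37)) = 1892402/(-1132413) - 3772553/(4 - 4*37**2 + 18*37) = 1892402*(-1/1132413) - 3772553/(4 - 4*1369 + 666) = -1892402/1132413 - 3772553/(4 - 5476 + 666) = -1892402/1132413 - 3772553/(-4806) = -1892402/1132413 - 3772553*(-1/4806) = -1892402/1132413 + 3772553/4806 = 1420997725459/1814125626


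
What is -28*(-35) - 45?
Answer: 935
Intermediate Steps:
-28*(-35) - 45 = 980 - 45 = 935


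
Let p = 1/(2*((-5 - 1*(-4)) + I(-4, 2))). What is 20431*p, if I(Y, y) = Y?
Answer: -20431/10 ≈ -2043.1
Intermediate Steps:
p = -⅒ (p = 1/(2*((-5 - 1*(-4)) - 4)) = 1/(2*((-5 + 4) - 4)) = 1/(2*(-1 - 4)) = 1/(2*(-5)) = 1/(-10) = -⅒ ≈ -0.10000)
20431*p = 20431*(-⅒) = -20431/10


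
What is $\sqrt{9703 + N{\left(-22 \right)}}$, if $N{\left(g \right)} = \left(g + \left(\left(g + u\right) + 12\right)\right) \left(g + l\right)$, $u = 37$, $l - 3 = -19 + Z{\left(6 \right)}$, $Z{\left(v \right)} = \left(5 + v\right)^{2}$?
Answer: $\sqrt{10118} \approx 100.59$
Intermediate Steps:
$l = 105$ ($l = 3 - \left(19 - \left(5 + 6\right)^{2}\right) = 3 - \left(19 - 11^{2}\right) = 3 + \left(-19 + 121\right) = 3 + 102 = 105$)
$N{\left(g \right)} = \left(49 + 2 g\right) \left(105 + g\right)$ ($N{\left(g \right)} = \left(g + \left(\left(g + 37\right) + 12\right)\right) \left(g + 105\right) = \left(g + \left(\left(37 + g\right) + 12\right)\right) \left(105 + g\right) = \left(g + \left(49 + g\right)\right) \left(105 + g\right) = \left(49 + 2 g\right) \left(105 + g\right)$)
$\sqrt{9703 + N{\left(-22 \right)}} = \sqrt{9703 + \left(5145 + 2 \left(-22\right)^{2} + 259 \left(-22\right)\right)} = \sqrt{9703 + \left(5145 + 2 \cdot 484 - 5698\right)} = \sqrt{9703 + \left(5145 + 968 - 5698\right)} = \sqrt{9703 + 415} = \sqrt{10118}$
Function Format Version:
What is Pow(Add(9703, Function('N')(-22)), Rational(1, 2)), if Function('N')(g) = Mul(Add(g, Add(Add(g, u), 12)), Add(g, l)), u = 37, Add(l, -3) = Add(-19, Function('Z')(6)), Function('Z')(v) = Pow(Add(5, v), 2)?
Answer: Pow(10118, Rational(1, 2)) ≈ 100.59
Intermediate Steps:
l = 105 (l = Add(3, Add(-19, Pow(Add(5, 6), 2))) = Add(3, Add(-19, Pow(11, 2))) = Add(3, Add(-19, 121)) = Add(3, 102) = 105)
Function('N')(g) = Mul(Add(49, Mul(2, g)), Add(105, g)) (Function('N')(g) = Mul(Add(g, Add(Add(g, 37), 12)), Add(g, 105)) = Mul(Add(g, Add(Add(37, g), 12)), Add(105, g)) = Mul(Add(g, Add(49, g)), Add(105, g)) = Mul(Add(49, Mul(2, g)), Add(105, g)))
Pow(Add(9703, Function('N')(-22)), Rational(1, 2)) = Pow(Add(9703, Add(5145, Mul(2, Pow(-22, 2)), Mul(259, -22))), Rational(1, 2)) = Pow(Add(9703, Add(5145, Mul(2, 484), -5698)), Rational(1, 2)) = Pow(Add(9703, Add(5145, 968, -5698)), Rational(1, 2)) = Pow(Add(9703, 415), Rational(1, 2)) = Pow(10118, Rational(1, 2))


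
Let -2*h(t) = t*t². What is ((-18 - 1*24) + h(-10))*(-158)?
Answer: -72364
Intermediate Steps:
h(t) = -t³/2 (h(t) = -t*t²/2 = -t³/2)
((-18 - 1*24) + h(-10))*(-158) = ((-18 - 1*24) - ½*(-10)³)*(-158) = ((-18 - 24) - ½*(-1000))*(-158) = (-42 + 500)*(-158) = 458*(-158) = -72364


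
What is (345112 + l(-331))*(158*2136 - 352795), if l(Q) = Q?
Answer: -5277562767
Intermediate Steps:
(345112 + l(-331))*(158*2136 - 352795) = (345112 - 331)*(158*2136 - 352795) = 344781*(337488 - 352795) = 344781*(-15307) = -5277562767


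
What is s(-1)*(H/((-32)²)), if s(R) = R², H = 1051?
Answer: 1051/1024 ≈ 1.0264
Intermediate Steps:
s(-1)*(H/((-32)²)) = (-1)²*(1051/((-32)²)) = 1*(1051/1024) = 1051/1024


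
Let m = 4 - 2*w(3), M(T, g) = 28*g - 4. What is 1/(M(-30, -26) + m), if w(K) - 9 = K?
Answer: -1/752 ≈ -0.0013298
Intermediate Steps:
w(K) = 9 + K
M(T, g) = -4 + 28*g
m = -20 (m = 4 - 2*(9 + 3) = 4 - 2*12 = 4 - 24 = -20)
1/(M(-30, -26) + m) = 1/((-4 + 28*(-26)) - 20) = 1/((-4 - 728) - 20) = 1/(-732 - 20) = 1/(-752) = -1/752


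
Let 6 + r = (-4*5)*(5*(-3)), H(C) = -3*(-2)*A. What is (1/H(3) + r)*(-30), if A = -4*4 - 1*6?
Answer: -194035/22 ≈ -8819.8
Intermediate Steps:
A = -22 (A = -16 - 6 = -22)
H(C) = -132 (H(C) = -3*(-2)*(-22) = -(-6)*(-22) = -1*132 = -132)
r = 294 (r = -6 + (-4*5)*(5*(-3)) = -6 - 20*(-15) = -6 + 300 = 294)
(1/H(3) + r)*(-30) = (1/(-132) + 294)*(-30) = (-1/132 + 294)*(-30) = (38807/132)*(-30) = -194035/22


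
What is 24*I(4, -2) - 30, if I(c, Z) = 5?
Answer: 90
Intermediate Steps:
24*I(4, -2) - 30 = 24*5 - 30 = 120 - 30 = 90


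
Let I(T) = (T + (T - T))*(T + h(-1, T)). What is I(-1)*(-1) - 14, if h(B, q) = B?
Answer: -16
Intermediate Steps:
I(T) = T*(-1 + T) (I(T) = (T + (T - T))*(T - 1) = (T + 0)*(-1 + T) = T*(-1 + T))
I(-1)*(-1) - 14 = -(-1 - 1)*(-1) - 14 = -1*(-2)*(-1) - 14 = 2*(-1) - 14 = -2 - 14 = -16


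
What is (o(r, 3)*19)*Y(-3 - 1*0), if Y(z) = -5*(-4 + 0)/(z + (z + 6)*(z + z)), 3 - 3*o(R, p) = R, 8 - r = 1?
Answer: 1520/63 ≈ 24.127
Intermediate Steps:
r = 7 (r = 8 - 1*1 = 8 - 1 = 7)
o(R, p) = 1 - R/3
Y(z) = 20/(z + 2*z*(6 + z)) (Y(z) = -(-20)/(z + (6 + z)*(2*z)) = -(-20)/(z + 2*z*(6 + z)) = 20/(z + 2*z*(6 + z)))
(o(r, 3)*19)*Y(-3 - 1*0) = ((1 - ⅓*7)*19)*(20/((-3 - 1*0)*(13 + 2*(-3 - 1*0)))) = ((1 - 7/3)*19)*(20/((-3 + 0)*(13 + 2*(-3 + 0)))) = (-4/3*19)*(20/(-3*(13 + 2*(-3)))) = -1520*(-1)/(3*3*(13 - 6)) = -1520*(-1)/(3*3*7) = -76/3*(-20/21) = 1520/63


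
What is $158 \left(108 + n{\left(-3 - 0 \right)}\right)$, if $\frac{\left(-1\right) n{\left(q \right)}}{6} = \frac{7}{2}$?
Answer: $13746$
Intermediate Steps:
$n{\left(q \right)} = -21$ ($n{\left(q \right)} = - 6 \cdot \frac{7}{2} = - 6 \cdot 7 \cdot \frac{1}{2} = \left(-6\right) \frac{7}{2} = -21$)
$158 \left(108 + n{\left(-3 - 0 \right)}\right) = 158 \left(108 - 21\right) = 158 \cdot 87 = 13746$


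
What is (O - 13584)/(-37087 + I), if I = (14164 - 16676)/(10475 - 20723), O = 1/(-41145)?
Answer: 238656141787/651574044095 ≈ 0.36628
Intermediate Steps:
O = -1/41145 ≈ -2.4304e-5
I = 314/1281 (I = -2512/(-10248) = -2512*(-1/10248) = 314/1281 ≈ 0.24512)
(O - 13584)/(-37087 + I) = (-1/41145 - 13584)/(-37087 + 314/1281) = -558913681/(41145*(-47508133/1281)) = -558913681/41145*(-1281/47508133) = 238656141787/651574044095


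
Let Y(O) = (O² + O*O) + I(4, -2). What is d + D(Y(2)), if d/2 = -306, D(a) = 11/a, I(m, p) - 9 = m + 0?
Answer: -12841/21 ≈ -611.48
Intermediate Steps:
I(m, p) = 9 + m (I(m, p) = 9 + (m + 0) = 9 + m)
Y(O) = 13 + 2*O² (Y(O) = (O² + O*O) + (9 + 4) = (O² + O²) + 13 = 2*O² + 13 = 13 + 2*O²)
d = -612 (d = 2*(-306) = -612)
d + D(Y(2)) = -612 + 11/(13 + 2*2²) = -612 + 11/(13 + 2*4) = -612 + 11/(13 + 8) = -612 + 11/21 = -12841/21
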